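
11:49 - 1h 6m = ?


Start: 709 minutes from midnight
Subtract: 66 minutes
Remaining: 709 - 66 = 643
Hours: 10, Minutes: 43

10:43


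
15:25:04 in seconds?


55504 seconds

Hours: 15 × 3600 = 54000
Minutes: 25 × 60 = 1500
Seconds: 4
Total = 54000 + 1500 + 4 = 55504


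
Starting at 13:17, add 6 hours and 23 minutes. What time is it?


Start: 797 minutes from midnight
Add: 383 minutes
Total: 1180 minutes
Hours: 1180 ÷ 60 = 19 remainder 40

19:40


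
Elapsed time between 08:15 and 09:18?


End time in minutes: 9×60 + 18 = 558
Start time in minutes: 8×60 + 15 = 495
Difference = 558 - 495 = 63 minutes
= 1 hours 3 minutes

1h 3m


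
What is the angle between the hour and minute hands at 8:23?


113.5°

Hour hand = 8×30 + 23×0.5 = 251.5°
Minute hand = 23×6 = 138°
Difference = |251.5 - 138| = 113.5°


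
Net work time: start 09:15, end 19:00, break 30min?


9h 15m (555 minutes)

Total time = (19×60+0) - (9×60+15)
= 1140 - 555 = 585 min
Minus break: 585 - 30 = 555 min
= 9h 15m


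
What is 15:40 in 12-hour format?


Hour: 15
15 - 12 = 3 → PM

3:40 PM


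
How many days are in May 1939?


31 days

Month: May (month 5)
May has 31 days


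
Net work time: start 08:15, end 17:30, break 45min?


8h 30m (510 minutes)

Total time = (17×60+30) - (8×60+15)
= 1050 - 495 = 555 min
Minus break: 555 - 45 = 510 min
= 8h 30m


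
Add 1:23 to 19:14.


20:37

Start: 1154 minutes from midnight
Add: 83 minutes
Total: 1237 minutes
Hours: 1237 ÷ 60 = 20 remainder 37


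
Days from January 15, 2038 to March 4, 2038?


48 days

From January 15, 2038 to March 4, 2038
Rest of January 2038: 31 - 15 = 16
Full months: February 2038 28
Days into March 2038: 4
Total = 16 + 28 + 4 = 48 days


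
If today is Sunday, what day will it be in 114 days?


Tuesday

Start: Sunday (index 6)
(6 + 114) mod 7
= 120 mod 7
= 1
Index 1 → Tuesday


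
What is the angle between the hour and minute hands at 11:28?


Hour hand = 11×30 + 28×0.5 = 344.0°
Minute hand = 28×6 = 168°
Difference = |344.0 - 168| = 176.0°

176.0°


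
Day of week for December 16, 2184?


Thursday

Zeller's congruence:
q=16, m=12, k=84, j=21
h = (16 + ⌊13×13/5⌋ + 84 + ⌊84/4⌋ + ⌊21/4⌋ - 2×21) mod 7
= (16 + 33 + 84 + 21 + 5 - 42) mod 7
= 117 mod 7 = 5
h=5 → Thursday


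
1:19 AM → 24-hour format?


Input: 1:19 AM
AM hour stays: 1

01:19


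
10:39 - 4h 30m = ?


Start: 639 minutes from midnight
Subtract: 270 minutes
Remaining: 639 - 270 = 369
Hours: 6, Minutes: 9

06:09


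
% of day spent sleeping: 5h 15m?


Time: 315 minutes
Day: 1440 minutes
Percentage = (315/1440) × 100 ≈ 21.9%

21.9%


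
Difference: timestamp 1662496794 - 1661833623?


Difference = 1662496794 - 1661833623 = 663171 seconds
In hours: 663171 / 3600 ≈ 184.2
In days: 663171 / 86400 ≈ 7.68

663171 seconds (184.2 hours / 7.68 days)


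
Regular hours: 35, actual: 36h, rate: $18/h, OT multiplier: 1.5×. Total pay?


$657.00

Regular: 35h × $18 = $630.00
Overtime: 36 - 35 = 1h
OT pay: 1h × $18 × 1.5 = $27.00
Total = $630.00 + $27.00 = $657.00


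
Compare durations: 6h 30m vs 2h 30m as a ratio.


13:5 (2.60)

Duration 1: 390 minutes
Duration 2: 150 minutes
Ratio = 390:150
GCD = 30
Simplified = 13:5
As a decimal: 13/5 = 2.60


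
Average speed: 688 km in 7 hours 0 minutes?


98.3 km/h

Distance: 688 km
Time: 7 hours
Speed = 688 / 7 ≈ 98.3 km/h


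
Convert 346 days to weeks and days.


49 weeks 3 days

Weeks: 346 ÷ 7 = 49 remainder 3


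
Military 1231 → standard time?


12:31 PM

Hour: 12
12 → 12 PM (noon)


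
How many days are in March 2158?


Month: March (month 3)
March has 31 days

31 days


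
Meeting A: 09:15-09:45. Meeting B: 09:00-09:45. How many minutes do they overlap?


Meeting A: 555-585 (in minutes from midnight)
Meeting B: 540-585
Overlap start = max(555, 540) = 555
Overlap end = min(585, 585) = 585
Overlap = max(0, 585 - 555) = 30 min

30 minutes


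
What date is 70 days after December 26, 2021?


Start: December 26, 2021
Add 70 days
December 26 → January 1: 31 - 26 + 1 = 6 days (70 - 6 = 64 left)
January 1 → February 1: 31 - 1 + 1 = 31 days (64 - 31 = 33 left)
February 1 → March 1: 28 - 1 + 1 = 28 days (33 - 28 = 5 left)
March 1 + 5 = March 6, 2022

March 6, 2022


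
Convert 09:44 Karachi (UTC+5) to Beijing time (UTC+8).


12:44

Time difference = UTC+8 - UTC+5 = +3 hours
New hour = (9 + 3) mod 24
= 12 mod 24 = 12
Minutes unchanged → 12:44


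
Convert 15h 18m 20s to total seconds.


Hours: 15 × 3600 = 54000
Minutes: 18 × 60 = 1080
Seconds: 20
Total = 54000 + 1080 + 20 = 55100

55100 seconds


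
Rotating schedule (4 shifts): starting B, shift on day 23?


Shifts: A, B, C, D
Start: B (index 1)
Day 23: (1 + 23 - 1) mod 4
= 23 mod 4
= 3
Index 3 → shift D

Shift D


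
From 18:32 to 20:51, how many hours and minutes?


2h 19m

End time in minutes: 20×60 + 51 = 1251
Start time in minutes: 18×60 + 32 = 1112
Difference = 1251 - 1112 = 139 minutes
= 2 hours 19 minutes


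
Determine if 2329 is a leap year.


No

Rules: divisible by 4 AND (not by 100 OR by 400)
2329 ÷ 4 = 582 remainder 1 → not divisible by 4
Not divisible by 4 → not a leap year


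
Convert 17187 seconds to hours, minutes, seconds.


Hours: 17187 ÷ 3600 = 4 remainder 2787
Minutes: 2787 ÷ 60 = 46 remainder 27
Seconds: 27

4h 46m 27s


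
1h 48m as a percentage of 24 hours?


Total minutes: 1×60 + 48 = 108
Day = 24×60 = 1440 minutes
Fraction = 108/1440 = 0.0750
As a percentage: 108/1440 × 100 = 7.50%

0.0750 (7.50%)


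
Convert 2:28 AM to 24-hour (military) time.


Input: 2:28 AM
AM hour stays: 2

02:28


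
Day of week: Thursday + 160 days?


Start: Thursday (index 3)
(3 + 160) mod 7
= 163 mod 7
= 2
Index 2 → Wednesday

Wednesday


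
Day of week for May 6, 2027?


Thursday

Zeller's congruence:
q=6, m=5, k=27, j=20
h = (6 + ⌊13×6/5⌋ + 27 + ⌊27/4⌋ + ⌊20/4⌋ - 2×20) mod 7
= (6 + 15 + 27 + 6 + 5 - 40) mod 7
= 19 mod 7 = 5
h=5 → Thursday


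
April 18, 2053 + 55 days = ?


Start: April 18, 2053
Add 55 days
April 18 → May 1: 30 - 18 + 1 = 13 days (55 - 13 = 42 left)
May 1 → June 1: 31 - 1 + 1 = 31 days (42 - 31 = 11 left)
June 1 + 11 = June 12, 2053

June 12, 2053


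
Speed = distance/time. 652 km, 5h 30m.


Distance: 652 km
Time: 5h 30m = 330 min = 330/60 = 11/2 hours
Speed = 652 ÷ (11/2) = 652 × 2 / 11 = 1304/11 ≈ 118.5 km/h

118.5 km/h


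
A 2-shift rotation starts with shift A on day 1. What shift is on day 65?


Shift A

Shifts: A, B
Start: A (index 0)
Day 65: (0 + 65 - 1) mod 2
= 64 mod 2
= 0
Index 0 → shift A


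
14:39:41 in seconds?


52781 seconds

Hours: 14 × 3600 = 50400
Minutes: 39 × 60 = 2340
Seconds: 41
Total = 50400 + 2340 + 41 = 52781


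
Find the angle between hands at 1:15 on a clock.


52.5°

Hour hand = 1×30 + 15×0.5 = 37.5°
Minute hand = 15×6 = 90°
Difference = |37.5 - 90| = 52.5°


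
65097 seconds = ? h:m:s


Hours: 65097 ÷ 3600 = 18 remainder 297
Minutes: 297 ÷ 60 = 4 remainder 57
Seconds: 57

18h 4m 57s


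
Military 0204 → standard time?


Hour: 2
2 < 12 → AM

2:04 AM


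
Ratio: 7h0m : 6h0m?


Duration 1: 420 minutes
Duration 2: 360 minutes
Ratio = 420:360
GCD = 60
Simplified = 7:6
As a decimal: 7/6 ≈ 1.17

7:6 (1.17)


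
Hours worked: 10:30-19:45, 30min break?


Total time = (19×60+45) - (10×60+30)
= 1185 - 630 = 555 min
Minus break: 555 - 30 = 525 min
= 8h 45m

8h 45m (525 minutes)


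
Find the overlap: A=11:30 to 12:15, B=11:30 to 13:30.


45 minutes

Meeting A: 690-735 (in minutes from midnight)
Meeting B: 690-810
Overlap start = max(690, 690) = 690
Overlap end = min(735, 810) = 735
Overlap = max(0, 735 - 690) = 45 min


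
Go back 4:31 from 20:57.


Start: 1257 minutes from midnight
Subtract: 271 minutes
Remaining: 1257 - 271 = 986
Hours: 16, Minutes: 26

16:26


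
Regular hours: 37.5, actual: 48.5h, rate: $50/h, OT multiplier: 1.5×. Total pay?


$2700.00

Regular: 37.5h × $50 = $1875.00
Overtime: 48.5 - 37.5 = 11.0h
OT pay: 11.0h × $50 × 1.5 = $825.00
Total = $1875.00 + $825.00 = $2700.00


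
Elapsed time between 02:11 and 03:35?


1h 24m

End time in minutes: 3×60 + 35 = 215
Start time in minutes: 2×60 + 11 = 131
Difference = 215 - 131 = 84 minutes
= 1 hours 24 minutes


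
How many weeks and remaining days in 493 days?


70 weeks 3 days

Weeks: 493 ÷ 7 = 70 remainder 3


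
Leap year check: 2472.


Yes

Rules: divisible by 4 AND (not by 100 OR by 400)
2472 ÷ 4 = 618 exactly → divisible by 4
2472 ÷ 100 = 24 remainder 72 → not divisible by 100
Divisible by 4 but not by 100 → leap year


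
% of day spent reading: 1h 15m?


5.2%

Time: 75 minutes
Day: 1440 minutes
Percentage = (75/1440) × 100 ≈ 5.2%


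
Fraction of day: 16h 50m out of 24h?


Total minutes: 16×60 + 50 = 1010
Day = 24×60 = 1440 minutes
Fraction = 1010/1440 ≈ 0.7014
As a percentage: 1010/1440 × 100 ≈ 70.14%

0.7014 (70.14%)


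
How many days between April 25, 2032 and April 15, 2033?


355 days

From April 25, 2032 to April 15, 2033
Rest of April 2032: 30 - 25 = 5
Full months: May 31, June 30, July 31, August 31, September 30, October 31, November 30, December 31, January 31, February 2033 28, March 31
Days into April 2033: 15
Total = 5 + 31 + 30 + 31 + 31 + 30 + 31 + 30 + 31 + 31 + 28 + 31 + 15 = 355 days


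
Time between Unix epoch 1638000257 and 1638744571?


Difference = 1638744571 - 1638000257 = 744314 seconds
In hours: 744314 / 3600 ≈ 206.8
In days: 744314 / 86400 ≈ 8.61

744314 seconds (206.8 hours / 8.61 days)


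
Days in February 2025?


28 days

Month: February (month 2)
February: 28 or 29 (leap year)
2025 leap year? No


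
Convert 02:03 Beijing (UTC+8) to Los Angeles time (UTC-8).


10:03 (previous day)

Time difference = UTC-8 - UTC+8 = -16 hours
New hour = (2 -16) mod 24
= -14 mod 24 = 10
Minutes unchanged → 10:03; -14 < 0 → previous day


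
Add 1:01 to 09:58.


Start: 598 minutes from midnight
Add: 61 minutes
Total: 659 minutes
Hours: 659 ÷ 60 = 10 remainder 59

10:59


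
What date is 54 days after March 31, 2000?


Start: March 31, 2000
Add 54 days
March 31 → April 1: 31 - 31 + 1 = 1 days (54 - 1 = 53 left)
April 1 → May 1: 30 - 1 + 1 = 30 days (53 - 30 = 23 left)
May 1 + 23 = May 24, 2000

May 24, 2000


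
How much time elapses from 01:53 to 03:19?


End time in minutes: 3×60 + 19 = 199
Start time in minutes: 1×60 + 53 = 113
Difference = 199 - 113 = 86 minutes
= 1 hours 26 minutes

1h 26m


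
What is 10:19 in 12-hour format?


Hour: 10
10 < 12 → AM

10:19 AM


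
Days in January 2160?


31 days

Month: January (month 1)
January has 31 days


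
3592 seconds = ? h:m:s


Hours: 3592 ÷ 3600 = 0 remainder 3592
Minutes: 3592 ÷ 60 = 59 remainder 52
Seconds: 52

0h 59m 52s


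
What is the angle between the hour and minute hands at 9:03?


106.5°

Hour hand = 9×30 + 3×0.5 = 271.5°
Minute hand = 3×6 = 18°
Difference = |271.5 - 18| = 253.5°
Since > 180°: 360 - 253.5 = 106.5°


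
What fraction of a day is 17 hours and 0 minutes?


Total minutes: 17×60 + 0 = 1020
Day = 24×60 = 1440 minutes
Fraction = 1020/1440 ≈ 0.7083
As a percentage: 1020/1440 × 100 ≈ 70.83%

0.7083 (70.83%)


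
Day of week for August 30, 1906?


Thursday

Zeller's congruence:
q=30, m=8, k=6, j=19
h = (30 + ⌊13×9/5⌋ + 6 + ⌊6/4⌋ + ⌊19/4⌋ - 2×19) mod 7
= (30 + 23 + 6 + 1 + 4 - 38) mod 7
= 26 mod 7 = 5
h=5 → Thursday


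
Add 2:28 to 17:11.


Start: 1031 minutes from midnight
Add: 148 minutes
Total: 1179 minutes
Hours: 1179 ÷ 60 = 19 remainder 39

19:39


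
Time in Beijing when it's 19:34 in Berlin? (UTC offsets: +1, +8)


Time difference = UTC+8 - UTC+1 = +7 hours
New hour = (19 + 7) mod 24
= 26 mod 24 = 2
Minutes unchanged → 02:34; 26 ≥ 24 → next day

02:34 (next day)


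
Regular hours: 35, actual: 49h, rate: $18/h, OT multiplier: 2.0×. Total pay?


Regular: 35h × $18 = $630.00
Overtime: 49 - 35 = 14h
OT pay: 14h × $18 × 2.0 = $504.00
Total = $630.00 + $504.00 = $1134.00

$1134.00


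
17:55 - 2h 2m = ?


Start: 1075 minutes from midnight
Subtract: 122 minutes
Remaining: 1075 - 122 = 953
Hours: 15, Minutes: 53

15:53


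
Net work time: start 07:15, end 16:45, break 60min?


Total time = (16×60+45) - (7×60+15)
= 1005 - 435 = 570 min
Minus break: 570 - 60 = 510 min
= 8h 30m

8h 30m (510 minutes)


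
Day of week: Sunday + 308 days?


Sunday

Start: Sunday (index 6)
(6 + 308) mod 7
= 314 mod 7
= 6
Index 6 → Sunday


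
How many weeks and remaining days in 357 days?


51 weeks 0 days

Weeks: 357 ÷ 7 = 51 remainder 0


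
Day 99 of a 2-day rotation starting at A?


Shifts: A, B
Start: A (index 0)
Day 99: (0 + 99 - 1) mod 2
= 98 mod 2
= 0
Index 0 → shift A

Shift A


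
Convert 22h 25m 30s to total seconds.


Hours: 22 × 3600 = 79200
Minutes: 25 × 60 = 1500
Seconds: 30
Total = 79200 + 1500 + 30 = 80730

80730 seconds


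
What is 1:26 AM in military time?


Input: 1:26 AM
AM hour stays: 1

01:26


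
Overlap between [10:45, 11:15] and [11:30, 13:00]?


Meeting A: 645-675 (in minutes from midnight)
Meeting B: 690-780
Overlap start = max(645, 690) = 690
Overlap end = min(675, 780) = 675
Overlap = max(0, 675 - 690) = 0 min

0 minutes


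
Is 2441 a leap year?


No

Rules: divisible by 4 AND (not by 100 OR by 400)
2441 ÷ 4 = 610 remainder 1 → not divisible by 4
Not divisible by 4 → not a leap year


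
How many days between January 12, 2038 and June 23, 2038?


From January 12, 2038 to June 23, 2038
Rest of January 2038: 31 - 12 = 19
Full months: February 2038 28, March 31, April 30, May 31
Days into June 2038: 23
Total = 19 + 28 + 31 + 30 + 31 + 23 = 162 days

162 days


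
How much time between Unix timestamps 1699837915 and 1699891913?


Difference = 1699891913 - 1699837915 = 53998 seconds
In hours: 53998 / 3600 ≈ 15.0
In days: 53998 / 86400 ≈ 0.62

53998 seconds (15.0 hours / 0.62 days)


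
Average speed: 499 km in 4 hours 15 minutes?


Distance: 499 km
Time: 4h 15m = 255 min = 255/60 = 17/4 hours
Speed = 499 ÷ (17/4) = 499 × 4 / 17 = 1996/17 ≈ 117.4 km/h

117.4 km/h


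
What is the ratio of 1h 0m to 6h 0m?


1:6 (0.17)

Duration 1: 60 minutes
Duration 2: 360 minutes
Ratio = 60:360
GCD = 60
Simplified = 1:6
As a decimal: 1/6 ≈ 0.17


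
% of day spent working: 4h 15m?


17.7%

Time: 255 minutes
Day: 1440 minutes
Percentage = (255/1440) × 100 ≈ 17.7%


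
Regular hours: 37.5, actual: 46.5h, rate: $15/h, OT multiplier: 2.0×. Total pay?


Regular: 37.5h × $15 = $562.50
Overtime: 46.5 - 37.5 = 9.0h
OT pay: 9.0h × $15 × 2.0 = $270.00
Total = $562.50 + $270.00 = $832.50

$832.50


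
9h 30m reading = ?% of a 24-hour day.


Time: 570 minutes
Day: 1440 minutes
Percentage = (570/1440) × 100 ≈ 39.6%

39.6%


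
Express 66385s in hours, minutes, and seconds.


18h 26m 25s

Hours: 66385 ÷ 3600 = 18 remainder 1585
Minutes: 1585 ÷ 60 = 26 remainder 25
Seconds: 25


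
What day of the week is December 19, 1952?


Zeller's congruence:
q=19, m=12, k=52, j=19
h = (19 + ⌊13×13/5⌋ + 52 + ⌊52/4⌋ + ⌊19/4⌋ - 2×19) mod 7
= (19 + 33 + 52 + 13 + 4 - 38) mod 7
= 83 mod 7 = 6
h=6 → Friday

Friday


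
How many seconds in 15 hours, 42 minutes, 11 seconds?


Hours: 15 × 3600 = 54000
Minutes: 42 × 60 = 2520
Seconds: 11
Total = 54000 + 2520 + 11 = 56531

56531 seconds


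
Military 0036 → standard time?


Hour: 0
0 → 12 AM (midnight)

12:36 AM


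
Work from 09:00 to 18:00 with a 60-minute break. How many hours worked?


8h 0m (480 minutes)

Total time = (18×60+0) - (9×60+0)
= 1080 - 540 = 540 min
Minus break: 540 - 60 = 480 min
= 8h 0m


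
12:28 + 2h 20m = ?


14:48

Start: 748 minutes from midnight
Add: 140 minutes
Total: 888 minutes
Hours: 888 ÷ 60 = 14 remainder 48


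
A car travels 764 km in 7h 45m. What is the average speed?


Distance: 764 km
Time: 7h 45m = 465 min = 465/60 = 31/4 hours
Speed = 764 ÷ (31/4) = 764 × 4 / 31 = 3056/31 ≈ 98.6 km/h

98.6 km/h


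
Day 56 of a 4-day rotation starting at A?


Shifts: A, B, C, D
Start: A (index 0)
Day 56: (0 + 56 - 1) mod 4
= 55 mod 4
= 3
Index 3 → shift D

Shift D


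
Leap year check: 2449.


No

Rules: divisible by 4 AND (not by 100 OR by 400)
2449 ÷ 4 = 612 remainder 1 → not divisible by 4
Not divisible by 4 → not a leap year


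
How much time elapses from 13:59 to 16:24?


End time in minutes: 16×60 + 24 = 984
Start time in minutes: 13×60 + 59 = 839
Difference = 984 - 839 = 145 minutes
= 2 hours 25 minutes

2h 25m


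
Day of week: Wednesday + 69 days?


Start: Wednesday (index 2)
(2 + 69) mod 7
= 71 mod 7
= 1
Index 1 → Tuesday

Tuesday


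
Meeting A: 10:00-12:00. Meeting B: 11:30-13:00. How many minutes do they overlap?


Meeting A: 600-720 (in minutes from midnight)
Meeting B: 690-780
Overlap start = max(600, 690) = 690
Overlap end = min(720, 780) = 720
Overlap = max(0, 720 - 690) = 30 min

30 minutes


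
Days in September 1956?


Month: September (month 9)
September has 30 days

30 days


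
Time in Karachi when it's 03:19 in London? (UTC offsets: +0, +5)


08:19

Time difference = UTC+5 - UTC+0 = +5 hours
New hour = (3 + 5) mod 24
= 8 mod 24 = 8
Minutes unchanged → 08:19


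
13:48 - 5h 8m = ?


08:40

Start: 828 minutes from midnight
Subtract: 308 minutes
Remaining: 828 - 308 = 520
Hours: 8, Minutes: 40


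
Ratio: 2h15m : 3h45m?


3:5 (0.60)

Duration 1: 135 minutes
Duration 2: 225 minutes
Ratio = 135:225
GCD = 45
Simplified = 3:5
As a decimal: 3/5 = 0.60


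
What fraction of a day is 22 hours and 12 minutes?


Total minutes: 22×60 + 12 = 1332
Day = 24×60 = 1440 minutes
Fraction = 1332/1440 = 0.9250
As a percentage: 1332/1440 × 100 = 92.50%

0.9250 (92.50%)


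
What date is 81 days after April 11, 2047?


July 1, 2047

Start: April 11, 2047
Add 81 days
April 11 → May 1: 30 - 11 + 1 = 20 days (81 - 20 = 61 left)
May 1 → June 1: 31 - 1 + 1 = 31 days (61 - 31 = 30 left)
June 1 → July 1: 30 - 1 + 1 = 30 days (30 - 30 = 0 left)
Land exactly on July 1, 2047


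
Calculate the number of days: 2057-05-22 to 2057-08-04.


74 days

From May 22, 2057 to August 4, 2057
Rest of May 2057: 31 - 22 = 9
Full months: June 30, July 31
Days into August 2057: 4
Total = 9 + 30 + 31 + 4 = 74 days


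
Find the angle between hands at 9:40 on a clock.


50.0°

Hour hand = 9×30 + 40×0.5 = 290.0°
Minute hand = 40×6 = 240°
Difference = |290.0 - 240| = 50.0°


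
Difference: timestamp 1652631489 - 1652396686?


Difference = 1652631489 - 1652396686 = 234803 seconds
In hours: 234803 / 3600 ≈ 65.2
In days: 234803 / 86400 ≈ 2.72

234803 seconds (65.2 hours / 2.72 days)


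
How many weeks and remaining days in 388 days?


Weeks: 388 ÷ 7 = 55 remainder 3

55 weeks 3 days


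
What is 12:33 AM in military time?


Input: 12:33 AM
12 AM → 00 (midnight)

00:33


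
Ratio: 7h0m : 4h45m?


28:19 (1.47)

Duration 1: 420 minutes
Duration 2: 285 minutes
Ratio = 420:285
GCD = 15
Simplified = 28:19
As a decimal: 28/19 ≈ 1.47


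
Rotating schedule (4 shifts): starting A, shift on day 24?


Shift D

Shifts: A, B, C, D
Start: A (index 0)
Day 24: (0 + 24 - 1) mod 4
= 23 mod 4
= 3
Index 3 → shift D


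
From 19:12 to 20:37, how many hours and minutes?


End time in minutes: 20×60 + 37 = 1237
Start time in minutes: 19×60 + 12 = 1152
Difference = 1237 - 1152 = 85 minutes
= 1 hours 25 minutes

1h 25m


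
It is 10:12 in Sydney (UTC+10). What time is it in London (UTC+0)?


Time difference = UTC+0 - UTC+10 = -10 hours
New hour = (10 -10) mod 24
= 0 mod 24 = 0
Minutes unchanged → 00:12

00:12


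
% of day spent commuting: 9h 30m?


Time: 570 minutes
Day: 1440 minutes
Percentage = (570/1440) × 100 ≈ 39.6%

39.6%


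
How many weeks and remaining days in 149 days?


Weeks: 149 ÷ 7 = 21 remainder 2

21 weeks 2 days


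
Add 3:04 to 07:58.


Start: 478 minutes from midnight
Add: 184 minutes
Total: 662 minutes
Hours: 662 ÷ 60 = 11 remainder 2

11:02


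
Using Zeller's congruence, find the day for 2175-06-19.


Monday

Zeller's congruence:
q=19, m=6, k=75, j=21
h = (19 + ⌊13×7/5⌋ + 75 + ⌊75/4⌋ + ⌊21/4⌋ - 2×21) mod 7
= (19 + 18 + 75 + 18 + 5 - 42) mod 7
= 93 mod 7 = 2
h=2 → Monday


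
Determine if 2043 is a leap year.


No

Rules: divisible by 4 AND (not by 100 OR by 400)
2043 ÷ 4 = 510 remainder 3 → not divisible by 4
Not divisible by 4 → not a leap year


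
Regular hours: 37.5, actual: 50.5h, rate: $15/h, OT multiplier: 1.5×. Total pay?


Regular: 37.5h × $15 = $562.50
Overtime: 50.5 - 37.5 = 13.0h
OT pay: 13.0h × $15 × 1.5 = $292.50
Total = $562.50 + $292.50 = $855.00

$855.00


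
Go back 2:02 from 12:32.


10:30

Start: 752 minutes from midnight
Subtract: 122 minutes
Remaining: 752 - 122 = 630
Hours: 10, Minutes: 30


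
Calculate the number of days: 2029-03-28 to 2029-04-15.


18 days

From March 28, 2029 to April 15, 2029
Rest of March 2029: 31 - 28 = 3
Days into April 2029: 15
Total = 3 + 15 = 18 days


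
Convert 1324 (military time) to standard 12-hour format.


Hour: 13
13 - 12 = 1 → PM

1:24 PM


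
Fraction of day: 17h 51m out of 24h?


Total minutes: 17×60 + 51 = 1071
Day = 24×60 = 1440 minutes
Fraction = 1071/1440 ≈ 0.7438
As a percentage: 1071/1440 × 100 ≈ 74.38%

0.7438 (74.38%)


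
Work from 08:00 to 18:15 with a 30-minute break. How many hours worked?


9h 45m (585 minutes)

Total time = (18×60+15) - (8×60+0)
= 1095 - 480 = 615 min
Minus break: 615 - 30 = 585 min
= 9h 45m


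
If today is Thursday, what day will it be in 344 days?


Start: Thursday (index 3)
(3 + 344) mod 7
= 347 mod 7
= 4
Index 4 → Friday

Friday


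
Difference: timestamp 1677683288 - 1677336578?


346710 seconds (96.3 hours / 4.01 days)

Difference = 1677683288 - 1677336578 = 346710 seconds
In hours: 346710 / 3600 ≈ 96.3
In days: 346710 / 86400 ≈ 4.01


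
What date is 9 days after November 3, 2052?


November 12, 2052

Start: November 3, 2052
Add 9 days
November 3 + 9 = November 12, 2052


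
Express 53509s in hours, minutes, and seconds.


14h 51m 49s

Hours: 53509 ÷ 3600 = 14 remainder 3109
Minutes: 3109 ÷ 60 = 51 remainder 49
Seconds: 49


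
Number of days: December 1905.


Month: December (month 12)
December has 31 days

31 days


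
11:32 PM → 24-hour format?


23:32

Input: 11:32 PM
PM: 11 + 12 = 23


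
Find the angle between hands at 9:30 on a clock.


105.0°

Hour hand = 9×30 + 30×0.5 = 285.0°
Minute hand = 30×6 = 180°
Difference = |285.0 - 180| = 105.0°


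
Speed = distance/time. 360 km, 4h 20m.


83.1 km/h

Distance: 360 km
Time: 4h 20m = 260 min = 260/60 = 13/3 hours
Speed = 360 ÷ (13/3) = 360 × 3 / 13 = 1080/13 ≈ 83.1 km/h


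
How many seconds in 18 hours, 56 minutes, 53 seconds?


Hours: 18 × 3600 = 64800
Minutes: 56 × 60 = 3360
Seconds: 53
Total = 64800 + 3360 + 53 = 68213

68213 seconds


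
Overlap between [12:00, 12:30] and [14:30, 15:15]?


Meeting A: 720-750 (in minutes from midnight)
Meeting B: 870-915
Overlap start = max(720, 870) = 870
Overlap end = min(750, 915) = 750
Overlap = max(0, 750 - 870) = 0 min

0 minutes


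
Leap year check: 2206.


Rules: divisible by 4 AND (not by 100 OR by 400)
2206 ÷ 4 = 551 remainder 2 → not divisible by 4
Not divisible by 4 → not a leap year

No


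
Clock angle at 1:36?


168.0°

Hour hand = 1×30 + 36×0.5 = 48.0°
Minute hand = 36×6 = 216°
Difference = |48.0 - 216| = 168.0°


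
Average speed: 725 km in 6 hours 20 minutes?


114.5 km/h

Distance: 725 km
Time: 6h 20m = 380 min = 380/60 = 19/3 hours
Speed = 725 ÷ (19/3) = 725 × 3 / 19 = 2175/19 ≈ 114.5 km/h


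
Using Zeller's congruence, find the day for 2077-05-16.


Sunday

Zeller's congruence:
q=16, m=5, k=77, j=20
h = (16 + ⌊13×6/5⌋ + 77 + ⌊77/4⌋ + ⌊20/4⌋ - 2×20) mod 7
= (16 + 15 + 77 + 19 + 5 - 40) mod 7
= 92 mod 7 = 1
h=1 → Sunday


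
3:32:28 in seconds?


Hours: 3 × 3600 = 10800
Minutes: 32 × 60 = 1920
Seconds: 28
Total = 10800 + 1920 + 28 = 12748

12748 seconds


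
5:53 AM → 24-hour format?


05:53

Input: 5:53 AM
AM hour stays: 5


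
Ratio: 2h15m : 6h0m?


Duration 1: 135 minutes
Duration 2: 360 minutes
Ratio = 135:360
GCD = 45
Simplified = 3:8
As a decimal: 3/8 ≈ 0.38

3:8 (0.38)


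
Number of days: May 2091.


Month: May (month 5)
May has 31 days

31 days


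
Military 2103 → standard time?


Hour: 21
21 - 12 = 9 → PM

9:03 PM


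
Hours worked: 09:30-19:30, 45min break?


Total time = (19×60+30) - (9×60+30)
= 1170 - 570 = 600 min
Minus break: 600 - 45 = 555 min
= 9h 15m

9h 15m (555 minutes)


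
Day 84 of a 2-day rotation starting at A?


Shifts: A, B
Start: A (index 0)
Day 84: (0 + 84 - 1) mod 2
= 83 mod 2
= 1
Index 1 → shift B

Shift B


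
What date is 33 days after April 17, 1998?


May 20, 1998

Start: April 17, 1998
Add 33 days
April 17 → May 1: 30 - 17 + 1 = 14 days (33 - 14 = 19 left)
May 1 + 19 = May 20, 1998


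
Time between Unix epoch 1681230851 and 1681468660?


Difference = 1681468660 - 1681230851 = 237809 seconds
In hours: 237809 / 3600 ≈ 66.1
In days: 237809 / 86400 ≈ 2.75

237809 seconds (66.1 hours / 2.75 days)


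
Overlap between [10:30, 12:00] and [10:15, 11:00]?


Meeting A: 630-720 (in minutes from midnight)
Meeting B: 615-660
Overlap start = max(630, 615) = 630
Overlap end = min(720, 660) = 660
Overlap = max(0, 660 - 630) = 30 min

30 minutes


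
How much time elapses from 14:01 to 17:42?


End time in minutes: 17×60 + 42 = 1062
Start time in minutes: 14×60 + 1 = 841
Difference = 1062 - 841 = 221 minutes
= 3 hours 41 minutes

3h 41m


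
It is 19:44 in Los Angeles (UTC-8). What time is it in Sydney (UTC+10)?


Time difference = UTC+10 - UTC-8 = +18 hours
New hour = (19 + 18) mod 24
= 37 mod 24 = 13
Minutes unchanged → 13:44; 37 ≥ 24 → next day

13:44 (next day)


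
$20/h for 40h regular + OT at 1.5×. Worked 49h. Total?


Regular: 40h × $20 = $800.00
Overtime: 49 - 40 = 9h
OT pay: 9h × $20 × 1.5 = $270.00
Total = $800.00 + $270.00 = $1070.00

$1070.00


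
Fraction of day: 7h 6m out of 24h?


Total minutes: 7×60 + 6 = 426
Day = 24×60 = 1440 minutes
Fraction = 426/1440 ≈ 0.2958
As a percentage: 426/1440 × 100 ≈ 29.58%

0.2958 (29.58%)


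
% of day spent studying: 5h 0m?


20.8%

Time: 300 minutes
Day: 1440 minutes
Percentage = (300/1440) × 100 ≈ 20.8%


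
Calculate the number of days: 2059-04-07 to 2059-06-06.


From April 7, 2059 to June 6, 2059
Rest of April 2059: 30 - 7 = 23
Full months: May 31
Days into June 2059: 6
Total = 23 + 31 + 6 = 60 days

60 days


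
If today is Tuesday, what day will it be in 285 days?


Start: Tuesday (index 1)
(1 + 285) mod 7
= 286 mod 7
= 6
Index 6 → Sunday

Sunday


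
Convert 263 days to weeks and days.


Weeks: 263 ÷ 7 = 37 remainder 4

37 weeks 4 days


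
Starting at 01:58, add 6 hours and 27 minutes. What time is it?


Start: 118 minutes from midnight
Add: 387 minutes
Total: 505 minutes
Hours: 505 ÷ 60 = 8 remainder 25

08:25


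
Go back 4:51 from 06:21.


01:30

Start: 381 minutes from midnight
Subtract: 291 minutes
Remaining: 381 - 291 = 90
Hours: 1, Minutes: 30


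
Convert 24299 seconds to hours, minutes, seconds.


Hours: 24299 ÷ 3600 = 6 remainder 2699
Minutes: 2699 ÷ 60 = 44 remainder 59
Seconds: 59

6h 44m 59s


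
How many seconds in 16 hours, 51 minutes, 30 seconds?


60690 seconds

Hours: 16 × 3600 = 57600
Minutes: 51 × 60 = 3060
Seconds: 30
Total = 57600 + 3060 + 30 = 60690


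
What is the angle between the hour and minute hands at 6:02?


169.0°

Hour hand = 6×30 + 2×0.5 = 181.0°
Minute hand = 2×6 = 12°
Difference = |181.0 - 12| = 169.0°


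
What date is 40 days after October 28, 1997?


December 7, 1997

Start: October 28, 1997
Add 40 days
October 28 → November 1: 31 - 28 + 1 = 4 days (40 - 4 = 36 left)
November 1 → December 1: 30 - 1 + 1 = 30 days (36 - 30 = 6 left)
December 1 + 6 = December 7, 1997


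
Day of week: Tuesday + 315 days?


Start: Tuesday (index 1)
(1 + 315) mod 7
= 316 mod 7
= 1
Index 1 → Tuesday

Tuesday


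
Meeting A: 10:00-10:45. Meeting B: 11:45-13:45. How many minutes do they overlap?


0 minutes

Meeting A: 600-645 (in minutes from midnight)
Meeting B: 705-825
Overlap start = max(600, 705) = 705
Overlap end = min(645, 825) = 645
Overlap = max(0, 645 - 705) = 0 min


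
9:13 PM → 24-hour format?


21:13

Input: 9:13 PM
PM: 9 + 12 = 21


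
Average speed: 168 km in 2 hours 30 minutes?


67.2 km/h

Distance: 168 km
Time: 2h 30m = 150 min = 150/60 = 5/2 hours
Speed = 168 ÷ (5/2) = 168 × 2 / 5 = 336/5 = 67.2 km/h


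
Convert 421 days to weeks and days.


Weeks: 421 ÷ 7 = 60 remainder 1

60 weeks 1 days


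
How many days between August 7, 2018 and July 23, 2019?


350 days

From August 7, 2018 to July 23, 2019
Rest of August 2018: 31 - 7 = 24
Full months: September 30, October 31, November 30, December 31, January 31, February 2019 28, March 31, April 30, May 31, June 30
Days into July 2019: 23
Total = 24 + 30 + 31 + 30 + 31 + 31 + 28 + 31 + 30 + 31 + 30 + 23 = 350 days


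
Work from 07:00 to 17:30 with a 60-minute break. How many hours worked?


Total time = (17×60+30) - (7×60+0)
= 1050 - 420 = 630 min
Minus break: 630 - 60 = 570 min
= 9h 30m

9h 30m (570 minutes)


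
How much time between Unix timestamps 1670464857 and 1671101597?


636740 seconds (176.9 hours / 7.37 days)

Difference = 1671101597 - 1670464857 = 636740 seconds
In hours: 636740 / 3600 ≈ 176.9
In days: 636740 / 86400 ≈ 7.37


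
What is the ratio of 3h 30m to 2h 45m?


Duration 1: 210 minutes
Duration 2: 165 minutes
Ratio = 210:165
GCD = 15
Simplified = 14:11
As a decimal: 14/11 ≈ 1.27

14:11 (1.27)


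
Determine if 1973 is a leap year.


Rules: divisible by 4 AND (not by 100 OR by 400)
1973 ÷ 4 = 493 remainder 1 → not divisible by 4
Not divisible by 4 → not a leap year

No


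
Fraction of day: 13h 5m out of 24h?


Total minutes: 13×60 + 5 = 785
Day = 24×60 = 1440 minutes
Fraction = 785/1440 ≈ 0.5451
As a percentage: 785/1440 × 100 ≈ 54.51%

0.5451 (54.51%)


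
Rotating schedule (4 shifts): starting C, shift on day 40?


Shift B

Shifts: A, B, C, D
Start: C (index 2)
Day 40: (2 + 40 - 1) mod 4
= 41 mod 4
= 1
Index 1 → shift B


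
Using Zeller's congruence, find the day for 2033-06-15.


Wednesday

Zeller's congruence:
q=15, m=6, k=33, j=20
h = (15 + ⌊13×7/5⌋ + 33 + ⌊33/4⌋ + ⌊20/4⌋ - 2×20) mod 7
= (15 + 18 + 33 + 8 + 5 - 40) mod 7
= 39 mod 7 = 4
h=4 → Wednesday


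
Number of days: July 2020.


Month: July (month 7)
July has 31 days

31 days


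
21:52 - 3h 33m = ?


Start: 1312 minutes from midnight
Subtract: 213 minutes
Remaining: 1312 - 213 = 1099
Hours: 18, Minutes: 19

18:19


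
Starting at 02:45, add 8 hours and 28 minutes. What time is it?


11:13

Start: 165 minutes from midnight
Add: 508 minutes
Total: 673 minutes
Hours: 673 ÷ 60 = 11 remainder 13


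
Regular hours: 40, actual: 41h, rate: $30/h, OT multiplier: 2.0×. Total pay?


Regular: 40h × $30 = $1200.00
Overtime: 41 - 40 = 1h
OT pay: 1h × $30 × 2.0 = $60.00
Total = $1200.00 + $60.00 = $1260.00

$1260.00


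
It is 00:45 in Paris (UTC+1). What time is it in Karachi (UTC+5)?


04:45

Time difference = UTC+5 - UTC+1 = +4 hours
New hour = (0 + 4) mod 24
= 4 mod 24 = 4
Minutes unchanged → 04:45


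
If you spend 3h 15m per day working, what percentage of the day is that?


13.5%

Time: 195 minutes
Day: 1440 minutes
Percentage = (195/1440) × 100 ≈ 13.5%


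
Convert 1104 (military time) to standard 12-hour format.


11:04 AM

Hour: 11
11 < 12 → AM


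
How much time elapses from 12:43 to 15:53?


3h 10m

End time in minutes: 15×60 + 53 = 953
Start time in minutes: 12×60 + 43 = 763
Difference = 953 - 763 = 190 minutes
= 3 hours 10 minutes


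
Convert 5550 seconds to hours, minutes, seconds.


Hours: 5550 ÷ 3600 = 1 remainder 1950
Minutes: 1950 ÷ 60 = 32 remainder 30
Seconds: 30

1h 32m 30s


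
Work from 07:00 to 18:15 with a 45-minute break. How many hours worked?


Total time = (18×60+15) - (7×60+0)
= 1095 - 420 = 675 min
Minus break: 675 - 45 = 630 min
= 10h 30m

10h 30m (630 minutes)


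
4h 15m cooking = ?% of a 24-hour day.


17.7%

Time: 255 minutes
Day: 1440 minutes
Percentage = (255/1440) × 100 ≈ 17.7%


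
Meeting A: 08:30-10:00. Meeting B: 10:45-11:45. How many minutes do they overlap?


0 minutes

Meeting A: 510-600 (in minutes from midnight)
Meeting B: 645-705
Overlap start = max(510, 645) = 645
Overlap end = min(600, 705) = 600
Overlap = max(0, 600 - 645) = 0 min


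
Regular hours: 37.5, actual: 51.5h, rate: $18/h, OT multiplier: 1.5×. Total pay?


$1053.00

Regular: 37.5h × $18 = $675.00
Overtime: 51.5 - 37.5 = 14.0h
OT pay: 14.0h × $18 × 1.5 = $378.00
Total = $675.00 + $378.00 = $1053.00


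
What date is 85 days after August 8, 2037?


November 1, 2037

Start: August 8, 2037
Add 85 days
August 8 → September 1: 31 - 8 + 1 = 24 days (85 - 24 = 61 left)
September 1 → October 1: 30 - 1 + 1 = 30 days (61 - 30 = 31 left)
October 1 → November 1: 31 - 1 + 1 = 31 days (31 - 31 = 0 left)
Land exactly on November 1, 2037


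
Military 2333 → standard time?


11:33 PM

Hour: 23
23 - 12 = 11 → PM


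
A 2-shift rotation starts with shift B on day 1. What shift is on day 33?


Shifts: A, B
Start: B (index 1)
Day 33: (1 + 33 - 1) mod 2
= 33 mod 2
= 1
Index 1 → shift B

Shift B


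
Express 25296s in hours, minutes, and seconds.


Hours: 25296 ÷ 3600 = 7 remainder 96
Minutes: 96 ÷ 60 = 1 remainder 36
Seconds: 36

7h 1m 36s


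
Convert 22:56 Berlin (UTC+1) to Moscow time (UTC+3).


Time difference = UTC+3 - UTC+1 = +2 hours
New hour = (22 + 2) mod 24
= 24 mod 24 = 0
Minutes unchanged → 00:56; 24 ≥ 24 → next day

00:56 (next day)


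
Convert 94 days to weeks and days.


Weeks: 94 ÷ 7 = 13 remainder 3

13 weeks 3 days


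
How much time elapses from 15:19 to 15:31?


End time in minutes: 15×60 + 31 = 931
Start time in minutes: 15×60 + 19 = 919
Difference = 931 - 919 = 12 minutes
= 0 hours 12 minutes

0h 12m


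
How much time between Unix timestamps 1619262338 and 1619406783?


Difference = 1619406783 - 1619262338 = 144445 seconds
In hours: 144445 / 3600 ≈ 40.1
In days: 144445 / 86400 ≈ 1.67

144445 seconds (40.1 hours / 1.67 days)


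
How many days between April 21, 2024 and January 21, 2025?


275 days

From April 21, 2024 to January 21, 2025
Rest of April 2024: 30 - 21 = 9
Full months: May 31, June 30, July 31, August 31, September 30, October 31, November 30, December 31
Days into January 2025: 21
Total = 9 + 31 + 30 + 31 + 31 + 30 + 31 + 30 + 31 + 21 = 275 days


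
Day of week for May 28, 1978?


Zeller's congruence:
q=28, m=5, k=78, j=19
h = (28 + ⌊13×6/5⌋ + 78 + ⌊78/4⌋ + ⌊19/4⌋ - 2×19) mod 7
= (28 + 15 + 78 + 19 + 4 - 38) mod 7
= 106 mod 7 = 1
h=1 → Sunday

Sunday


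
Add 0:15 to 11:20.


Start: 680 minutes from midnight
Add: 15 minutes
Total: 695 minutes
Hours: 695 ÷ 60 = 11 remainder 35

11:35


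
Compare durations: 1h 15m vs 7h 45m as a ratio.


5:31 (0.16)

Duration 1: 75 minutes
Duration 2: 465 minutes
Ratio = 75:465
GCD = 15
Simplified = 5:31
As a decimal: 5/31 ≈ 0.16


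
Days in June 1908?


30 days

Month: June (month 6)
June has 30 days


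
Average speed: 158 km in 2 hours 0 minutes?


79.0 km/h

Distance: 158 km
Time: 2 hours
Speed = 158 / 2 = 79.0 km/h


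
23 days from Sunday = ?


Start: Sunday (index 6)
(6 + 23) mod 7
= 29 mod 7
= 1
Index 1 → Tuesday

Tuesday


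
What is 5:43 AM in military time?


Input: 5:43 AM
AM hour stays: 5

05:43


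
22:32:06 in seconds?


81126 seconds

Hours: 22 × 3600 = 79200
Minutes: 32 × 60 = 1920
Seconds: 6
Total = 79200 + 1920 + 6 = 81126


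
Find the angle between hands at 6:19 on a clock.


Hour hand = 6×30 + 19×0.5 = 189.5°
Minute hand = 19×6 = 114°
Difference = |189.5 - 114| = 75.5°

75.5°


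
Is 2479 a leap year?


No

Rules: divisible by 4 AND (not by 100 OR by 400)
2479 ÷ 4 = 619 remainder 3 → not divisible by 4
Not divisible by 4 → not a leap year


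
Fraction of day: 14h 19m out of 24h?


Total minutes: 14×60 + 19 = 859
Day = 24×60 = 1440 minutes
Fraction = 859/1440 ≈ 0.5965
As a percentage: 859/1440 × 100 ≈ 59.65%

0.5965 (59.65%)


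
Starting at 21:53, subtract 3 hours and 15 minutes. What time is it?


18:38

Start: 1313 minutes from midnight
Subtract: 195 minutes
Remaining: 1313 - 195 = 1118
Hours: 18, Minutes: 38


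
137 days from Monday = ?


Start: Monday (index 0)
(0 + 137) mod 7
= 137 mod 7
= 4
Index 4 → Friday

Friday


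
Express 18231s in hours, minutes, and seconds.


5h 3m 51s

Hours: 18231 ÷ 3600 = 5 remainder 231
Minutes: 231 ÷ 60 = 3 remainder 51
Seconds: 51


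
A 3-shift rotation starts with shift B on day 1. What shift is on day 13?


Shift B

Shifts: A, B, C
Start: B (index 1)
Day 13: (1 + 13 - 1) mod 3
= 13 mod 3
= 1
Index 1 → shift B


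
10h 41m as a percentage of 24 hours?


0.4451 (44.51%)

Total minutes: 10×60 + 41 = 641
Day = 24×60 = 1440 minutes
Fraction = 641/1440 ≈ 0.4451
As a percentage: 641/1440 × 100 ≈ 44.51%


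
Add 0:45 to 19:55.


Start: 1195 minutes from midnight
Add: 45 minutes
Total: 1240 minutes
Hours: 1240 ÷ 60 = 20 remainder 40

20:40


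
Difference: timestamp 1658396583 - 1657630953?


Difference = 1658396583 - 1657630953 = 765630 seconds
In hours: 765630 / 3600 ≈ 212.7
In days: 765630 / 86400 ≈ 8.86

765630 seconds (212.7 hours / 8.86 days)


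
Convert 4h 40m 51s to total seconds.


16851 seconds

Hours: 4 × 3600 = 14400
Minutes: 40 × 60 = 2400
Seconds: 51
Total = 14400 + 2400 + 51 = 16851


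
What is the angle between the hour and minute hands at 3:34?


Hour hand = 3×30 + 34×0.5 = 107.0°
Minute hand = 34×6 = 204°
Difference = |107.0 - 204| = 97.0°

97.0°


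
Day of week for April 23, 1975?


Zeller's congruence:
q=23, m=4, k=75, j=19
h = (23 + ⌊13×5/5⌋ + 75 + ⌊75/4⌋ + ⌊19/4⌋ - 2×19) mod 7
= (23 + 13 + 75 + 18 + 4 - 38) mod 7
= 95 mod 7 = 4
h=4 → Wednesday

Wednesday


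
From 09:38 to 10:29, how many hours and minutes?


End time in minutes: 10×60 + 29 = 629
Start time in minutes: 9×60 + 38 = 578
Difference = 629 - 578 = 51 minutes
= 0 hours 51 minutes

0h 51m


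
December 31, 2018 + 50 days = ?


Start: December 31, 2018
Add 50 days
December 31 → January 1: 31 - 31 + 1 = 1 days (50 - 1 = 49 left)
January 1 → February 1: 31 - 1 + 1 = 31 days (49 - 31 = 18 left)
February 1 + 18 = February 19, 2019

February 19, 2019


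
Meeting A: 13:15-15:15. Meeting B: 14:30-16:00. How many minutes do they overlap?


45 minutes

Meeting A: 795-915 (in minutes from midnight)
Meeting B: 870-960
Overlap start = max(795, 870) = 870
Overlap end = min(915, 960) = 915
Overlap = max(0, 915 - 870) = 45 min
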